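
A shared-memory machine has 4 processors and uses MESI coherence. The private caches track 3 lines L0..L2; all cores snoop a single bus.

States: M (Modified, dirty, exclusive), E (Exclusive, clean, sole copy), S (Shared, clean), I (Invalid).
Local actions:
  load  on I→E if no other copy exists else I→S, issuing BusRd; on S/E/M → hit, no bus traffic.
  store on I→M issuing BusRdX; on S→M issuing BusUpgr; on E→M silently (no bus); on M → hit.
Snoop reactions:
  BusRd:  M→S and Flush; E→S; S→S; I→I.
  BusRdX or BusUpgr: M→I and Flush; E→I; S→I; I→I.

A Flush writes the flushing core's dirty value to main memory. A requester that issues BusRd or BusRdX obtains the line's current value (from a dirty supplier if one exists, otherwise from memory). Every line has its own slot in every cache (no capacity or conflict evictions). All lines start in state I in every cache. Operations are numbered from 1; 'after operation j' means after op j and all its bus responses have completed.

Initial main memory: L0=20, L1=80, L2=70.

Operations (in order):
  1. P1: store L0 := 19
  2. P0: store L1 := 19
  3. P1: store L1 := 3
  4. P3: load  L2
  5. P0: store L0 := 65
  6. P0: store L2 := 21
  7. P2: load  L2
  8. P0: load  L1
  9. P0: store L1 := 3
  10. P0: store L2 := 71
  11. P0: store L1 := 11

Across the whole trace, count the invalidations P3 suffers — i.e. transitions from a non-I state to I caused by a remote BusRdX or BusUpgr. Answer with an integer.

invalidations = 1

[1] P1: store L0 := 19 | P0:I, P1:M(19), P2:I, P3:I | bus: BusRdX
[2] P0: store L1 := 19 | P0:M(19), P1:I, P2:I, P3:I | bus: BusRdX
[3] P1: store L1 := 3 | P0:I, P1:M(3), P2:I, P3:I | bus: BusRdX,Flush
[4] P3: load  L2 | P0:I, P1:I, P2:I, P3:E(70) | bus: BusRd
[5] P0: store L0 := 65 | P0:M(65), P1:I, P2:I, P3:I | bus: BusRdX,Flush
[6] P0: store L2 := 21 | P0:M(21), P1:I, P2:I, P3:I | bus: BusRdX
[7] P2: load  L2 | P0:S(21), P1:I, P2:S(21), P3:I | bus: BusRd,Flush
[8] P0: load  L1 | P0:S(3), P1:S(3), P2:I, P3:I | bus: BusRd,Flush
[9] P0: store L1 := 3 | P0:M(3), P1:I, P2:I, P3:I | bus: BusUpgr
[10] P0: store L2 := 71 | P0:M(71), P1:I, P2:I, P3:I | bus: BusUpgr
[11] P0: store L1 := 11 | P0:M(11), P1:I, P2:I, P3:I | bus: none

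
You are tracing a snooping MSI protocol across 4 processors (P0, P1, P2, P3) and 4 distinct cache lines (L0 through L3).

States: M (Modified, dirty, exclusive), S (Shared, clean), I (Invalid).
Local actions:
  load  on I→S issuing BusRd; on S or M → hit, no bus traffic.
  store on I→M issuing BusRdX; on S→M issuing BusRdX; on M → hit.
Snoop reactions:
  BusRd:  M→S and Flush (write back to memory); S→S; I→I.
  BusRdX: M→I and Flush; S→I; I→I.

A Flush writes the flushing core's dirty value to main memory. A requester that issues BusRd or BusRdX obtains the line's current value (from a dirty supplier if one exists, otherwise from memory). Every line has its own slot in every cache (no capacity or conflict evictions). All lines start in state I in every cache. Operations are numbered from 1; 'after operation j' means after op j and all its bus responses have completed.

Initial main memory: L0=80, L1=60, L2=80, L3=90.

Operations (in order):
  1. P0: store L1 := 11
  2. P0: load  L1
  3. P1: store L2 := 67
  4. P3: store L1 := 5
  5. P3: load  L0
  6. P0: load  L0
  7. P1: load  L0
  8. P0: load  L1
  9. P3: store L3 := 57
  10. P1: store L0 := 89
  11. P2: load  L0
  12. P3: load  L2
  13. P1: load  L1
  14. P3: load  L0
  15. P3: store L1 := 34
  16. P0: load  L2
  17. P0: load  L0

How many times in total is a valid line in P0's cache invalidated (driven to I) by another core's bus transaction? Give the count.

[1] P0: store L1 := 11 | P0:M(11), P1:I, P2:I, P3:I | bus: BusRdX
[2] P0: load  L1 | P0:M(11), P1:I, P2:I, P3:I | bus: none
[3] P1: store L2 := 67 | P0:I, P1:M(67), P2:I, P3:I | bus: BusRdX
[4] P3: store L1 := 5 | P0:I, P1:I, P2:I, P3:M(5) | bus: BusRdX,Flush
[5] P3: load  L0 | P0:I, P1:I, P2:I, P3:S(80) | bus: BusRd
[6] P0: load  L0 | P0:S(80), P1:I, P2:I, P3:S(80) | bus: BusRd
[7] P1: load  L0 | P0:S(80), P1:S(80), P2:I, P3:S(80) | bus: BusRd
[8] P0: load  L1 | P0:S(5), P1:I, P2:I, P3:S(5) | bus: BusRd,Flush
[9] P3: store L3 := 57 | P0:I, P1:I, P2:I, P3:M(57) | bus: BusRdX
[10] P1: store L0 := 89 | P0:I, P1:M(89), P2:I, P3:I | bus: BusRdX
[11] P2: load  L0 | P0:I, P1:S(89), P2:S(89), P3:I | bus: BusRd,Flush
[12] P3: load  L2 | P0:I, P1:S(67), P2:I, P3:S(67) | bus: BusRd,Flush
[13] P1: load  L1 | P0:S(5), P1:S(5), P2:I, P3:S(5) | bus: BusRd
[14] P3: load  L0 | P0:I, P1:S(89), P2:S(89), P3:S(89) | bus: BusRd
[15] P3: store L1 := 34 | P0:I, P1:I, P2:I, P3:M(34) | bus: BusRdX
[16] P0: load  L2 | P0:S(67), P1:S(67), P2:I, P3:S(67) | bus: BusRd
[17] P0: load  L0 | P0:S(89), P1:S(89), P2:S(89), P3:S(89) | bus: BusRd

invalidations = 3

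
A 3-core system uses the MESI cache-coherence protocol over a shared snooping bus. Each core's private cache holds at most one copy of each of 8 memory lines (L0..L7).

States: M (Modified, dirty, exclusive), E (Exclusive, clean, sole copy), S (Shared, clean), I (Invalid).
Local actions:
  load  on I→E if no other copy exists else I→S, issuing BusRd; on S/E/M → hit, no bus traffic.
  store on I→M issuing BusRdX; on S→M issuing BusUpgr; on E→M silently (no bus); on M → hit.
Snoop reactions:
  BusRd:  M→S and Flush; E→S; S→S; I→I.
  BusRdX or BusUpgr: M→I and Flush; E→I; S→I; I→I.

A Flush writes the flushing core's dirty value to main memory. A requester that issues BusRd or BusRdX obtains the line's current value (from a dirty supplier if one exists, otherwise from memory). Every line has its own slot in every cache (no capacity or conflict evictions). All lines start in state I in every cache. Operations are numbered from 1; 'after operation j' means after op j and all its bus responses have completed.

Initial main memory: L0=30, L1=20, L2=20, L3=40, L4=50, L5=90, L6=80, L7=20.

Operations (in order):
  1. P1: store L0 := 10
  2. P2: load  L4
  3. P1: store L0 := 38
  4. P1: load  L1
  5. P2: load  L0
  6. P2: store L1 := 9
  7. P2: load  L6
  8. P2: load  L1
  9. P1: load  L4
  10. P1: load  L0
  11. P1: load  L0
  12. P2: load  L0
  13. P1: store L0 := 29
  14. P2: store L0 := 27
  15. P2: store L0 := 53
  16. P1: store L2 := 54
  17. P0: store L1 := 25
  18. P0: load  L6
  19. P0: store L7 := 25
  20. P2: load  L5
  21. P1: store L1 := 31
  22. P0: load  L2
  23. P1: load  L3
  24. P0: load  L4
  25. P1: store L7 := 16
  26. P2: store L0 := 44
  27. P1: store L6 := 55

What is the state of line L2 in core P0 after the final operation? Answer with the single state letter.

[1] P1: store L0 := 10 | P0:I, P1:M(10), P2:I | bus: BusRdX
[2] P2: load  L4 | P0:I, P1:I, P2:E(50) | bus: BusRd
[3] P1: store L0 := 38 | P0:I, P1:M(38), P2:I | bus: none
[4] P1: load  L1 | P0:I, P1:E(20), P2:I | bus: BusRd
[5] P2: load  L0 | P0:I, P1:S(38), P2:S(38) | bus: BusRd,Flush
[6] P2: store L1 := 9 | P0:I, P1:I, P2:M(9) | bus: BusRdX
[7] P2: load  L6 | P0:I, P1:I, P2:E(80) | bus: BusRd
[8] P2: load  L1 | P0:I, P1:I, P2:M(9) | bus: none
[9] P1: load  L4 | P0:I, P1:S(50), P2:S(50) | bus: BusRd
[10] P1: load  L0 | P0:I, P1:S(38), P2:S(38) | bus: none
[11] P1: load  L0 | P0:I, P1:S(38), P2:S(38) | bus: none
[12] P2: load  L0 | P0:I, P1:S(38), P2:S(38) | bus: none
[13] P1: store L0 := 29 | P0:I, P1:M(29), P2:I | bus: BusUpgr
[14] P2: store L0 := 27 | P0:I, P1:I, P2:M(27) | bus: BusRdX,Flush
[15] P2: store L0 := 53 | P0:I, P1:I, P2:M(53) | bus: none
[16] P1: store L2 := 54 | P0:I, P1:M(54), P2:I | bus: BusRdX
[17] P0: store L1 := 25 | P0:M(25), P1:I, P2:I | bus: BusRdX,Flush
[18] P0: load  L6 | P0:S(80), P1:I, P2:S(80) | bus: BusRd
[19] P0: store L7 := 25 | P0:M(25), P1:I, P2:I | bus: BusRdX
[20] P2: load  L5 | P0:I, P1:I, P2:E(90) | bus: BusRd
[21] P1: store L1 := 31 | P0:I, P1:M(31), P2:I | bus: BusRdX,Flush
[22] P0: load  L2 | P0:S(54), P1:S(54), P2:I | bus: BusRd,Flush
[23] P1: load  L3 | P0:I, P1:E(40), P2:I | bus: BusRd
[24] P0: load  L4 | P0:S(50), P1:S(50), P2:S(50) | bus: BusRd
[25] P1: store L7 := 16 | P0:I, P1:M(16), P2:I | bus: BusRdX,Flush
[26] P2: store L0 := 44 | P0:I, P1:I, P2:M(44) | bus: none
[27] P1: store L6 := 55 | P0:I, P1:M(55), P2:I | bus: BusRdX

state = S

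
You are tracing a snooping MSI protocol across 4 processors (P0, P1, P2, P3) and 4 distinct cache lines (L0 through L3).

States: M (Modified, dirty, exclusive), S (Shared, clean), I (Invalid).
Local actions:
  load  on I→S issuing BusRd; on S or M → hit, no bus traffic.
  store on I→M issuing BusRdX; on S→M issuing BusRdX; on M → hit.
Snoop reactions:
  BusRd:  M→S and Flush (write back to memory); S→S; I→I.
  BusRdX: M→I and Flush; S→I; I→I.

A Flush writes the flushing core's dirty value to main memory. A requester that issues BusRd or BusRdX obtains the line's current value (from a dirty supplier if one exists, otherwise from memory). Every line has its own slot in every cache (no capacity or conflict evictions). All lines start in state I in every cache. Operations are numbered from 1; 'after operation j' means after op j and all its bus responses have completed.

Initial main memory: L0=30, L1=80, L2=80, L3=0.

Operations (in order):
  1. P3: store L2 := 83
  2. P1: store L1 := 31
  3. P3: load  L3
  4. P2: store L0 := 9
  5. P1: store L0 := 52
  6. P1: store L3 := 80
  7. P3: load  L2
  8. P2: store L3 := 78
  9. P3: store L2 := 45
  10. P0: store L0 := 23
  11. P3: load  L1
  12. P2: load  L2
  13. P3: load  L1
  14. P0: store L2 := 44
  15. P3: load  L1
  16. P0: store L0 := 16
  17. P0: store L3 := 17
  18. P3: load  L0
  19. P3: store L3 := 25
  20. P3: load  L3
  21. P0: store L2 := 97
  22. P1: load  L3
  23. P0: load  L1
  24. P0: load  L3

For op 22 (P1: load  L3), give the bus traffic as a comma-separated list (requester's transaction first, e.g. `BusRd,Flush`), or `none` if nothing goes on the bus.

1. P3: store L2 := 83  bus=[BusRdX]  L2: P0=I P1=I P2=I P3=M  mem[L2]=80
2. P1: store L1 := 31  bus=[BusRdX]  L1: P0=I P1=M P2=I P3=I  mem[L1]=80
3. P3: load  L3  bus=[BusRd]  L3: P0=I P1=I P2=I P3=S  mem[L3]=0
4. P2: store L0 := 9  bus=[BusRdX]  L0: P0=I P1=I P2=M P3=I  mem[L0]=30
5. P1: store L0 := 52  bus=[BusRdX,Flush]  L0: P0=I P1=M P2=I P3=I  mem[L0]=9
6. P1: store L3 := 80  bus=[BusRdX]  L3: P0=I P1=M P2=I P3=I  mem[L3]=0
7. P3: load  L2  bus=[-]  L2: P0=I P1=I P2=I P3=M  mem[L2]=80
8. P2: store L3 := 78  bus=[BusRdX,Flush]  L3: P0=I P1=I P2=M P3=I  mem[L3]=80
9. P3: store L2 := 45  bus=[-]  L2: P0=I P1=I P2=I P3=M  mem[L2]=80
10. P0: store L0 := 23  bus=[BusRdX,Flush]  L0: P0=M P1=I P2=I P3=I  mem[L0]=52
11. P3: load  L1  bus=[BusRd,Flush]  L1: P0=I P1=S P2=I P3=S  mem[L1]=31
12. P2: load  L2  bus=[BusRd,Flush]  L2: P0=I P1=I P2=S P3=S  mem[L2]=45
13. P3: load  L1  bus=[-]  L1: P0=I P1=S P2=I P3=S  mem[L1]=31
14. P0: store L2 := 44  bus=[BusRdX]  L2: P0=M P1=I P2=I P3=I  mem[L2]=45
15. P3: load  L1  bus=[-]  L1: P0=I P1=S P2=I P3=S  mem[L1]=31
16. P0: store L0 := 16  bus=[-]  L0: P0=M P1=I P2=I P3=I  mem[L0]=52
17. P0: store L3 := 17  bus=[BusRdX,Flush]  L3: P0=M P1=I P2=I P3=I  mem[L3]=78
18. P3: load  L0  bus=[BusRd,Flush]  L0: P0=S P1=I P2=I P3=S  mem[L0]=16
19. P3: store L3 := 25  bus=[BusRdX,Flush]  L3: P0=I P1=I P2=I P3=M  mem[L3]=17
20. P3: load  L3  bus=[-]  L3: P0=I P1=I P2=I P3=M  mem[L3]=17
21. P0: store L2 := 97  bus=[-]  L2: P0=M P1=I P2=I P3=I  mem[L2]=45
22. P1: load  L3  bus=[BusRd,Flush]  L3: P0=I P1=S P2=I P3=S  mem[L3]=25
23. P0: load  L1  bus=[BusRd]  L1: P0=S P1=S P2=I P3=S  mem[L1]=31
24. P0: load  L3  bus=[BusRd]  L3: P0=S P1=S P2=I P3=S  mem[L3]=25

bus = BusRd,Flush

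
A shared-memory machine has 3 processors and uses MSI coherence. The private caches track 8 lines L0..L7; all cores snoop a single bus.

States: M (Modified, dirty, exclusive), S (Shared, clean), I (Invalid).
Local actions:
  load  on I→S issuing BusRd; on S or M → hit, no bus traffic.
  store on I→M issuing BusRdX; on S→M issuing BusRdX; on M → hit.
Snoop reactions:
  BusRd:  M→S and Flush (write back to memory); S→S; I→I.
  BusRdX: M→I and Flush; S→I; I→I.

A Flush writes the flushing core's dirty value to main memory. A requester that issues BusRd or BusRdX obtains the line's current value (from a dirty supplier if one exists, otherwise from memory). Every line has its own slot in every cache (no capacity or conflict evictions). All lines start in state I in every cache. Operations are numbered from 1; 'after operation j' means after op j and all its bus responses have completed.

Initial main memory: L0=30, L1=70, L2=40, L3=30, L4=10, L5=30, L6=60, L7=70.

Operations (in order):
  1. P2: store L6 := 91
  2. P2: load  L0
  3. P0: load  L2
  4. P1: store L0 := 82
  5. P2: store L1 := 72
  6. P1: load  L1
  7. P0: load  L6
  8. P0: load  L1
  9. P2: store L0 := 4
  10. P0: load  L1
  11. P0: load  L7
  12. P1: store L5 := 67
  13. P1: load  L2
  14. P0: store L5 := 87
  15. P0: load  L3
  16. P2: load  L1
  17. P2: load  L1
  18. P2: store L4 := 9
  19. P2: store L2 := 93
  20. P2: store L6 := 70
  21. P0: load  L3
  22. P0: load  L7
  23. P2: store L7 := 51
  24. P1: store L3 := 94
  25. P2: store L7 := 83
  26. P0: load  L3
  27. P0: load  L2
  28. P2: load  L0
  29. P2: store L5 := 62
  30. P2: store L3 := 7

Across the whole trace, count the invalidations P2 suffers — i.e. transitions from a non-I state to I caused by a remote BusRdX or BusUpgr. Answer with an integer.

invalidations = 1

[1] P2: store L6 := 91 | P0:I, P1:I, P2:M(91) | bus: BusRdX
[2] P2: load  L0 | P0:I, P1:I, P2:S(30) | bus: BusRd
[3] P0: load  L2 | P0:S(40), P1:I, P2:I | bus: BusRd
[4] P1: store L0 := 82 | P0:I, P1:M(82), P2:I | bus: BusRdX
[5] P2: store L1 := 72 | P0:I, P1:I, P2:M(72) | bus: BusRdX
[6] P1: load  L1 | P0:I, P1:S(72), P2:S(72) | bus: BusRd,Flush
[7] P0: load  L6 | P0:S(91), P1:I, P2:S(91) | bus: BusRd,Flush
[8] P0: load  L1 | P0:S(72), P1:S(72), P2:S(72) | bus: BusRd
[9] P2: store L0 := 4 | P0:I, P1:I, P2:M(4) | bus: BusRdX,Flush
[10] P0: load  L1 | P0:S(72), P1:S(72), P2:S(72) | bus: none
[11] P0: load  L7 | P0:S(70), P1:I, P2:I | bus: BusRd
[12] P1: store L5 := 67 | P0:I, P1:M(67), P2:I | bus: BusRdX
[13] P1: load  L2 | P0:S(40), P1:S(40), P2:I | bus: BusRd
[14] P0: store L5 := 87 | P0:M(87), P1:I, P2:I | bus: BusRdX,Flush
[15] P0: load  L3 | P0:S(30), P1:I, P2:I | bus: BusRd
[16] P2: load  L1 | P0:S(72), P1:S(72), P2:S(72) | bus: none
[17] P2: load  L1 | P0:S(72), P1:S(72), P2:S(72) | bus: none
[18] P2: store L4 := 9 | P0:I, P1:I, P2:M(9) | bus: BusRdX
[19] P2: store L2 := 93 | P0:I, P1:I, P2:M(93) | bus: BusRdX
[20] P2: store L6 := 70 | P0:I, P1:I, P2:M(70) | bus: BusRdX
[21] P0: load  L3 | P0:S(30), P1:I, P2:I | bus: none
[22] P0: load  L7 | P0:S(70), P1:I, P2:I | bus: none
[23] P2: store L7 := 51 | P0:I, P1:I, P2:M(51) | bus: BusRdX
[24] P1: store L3 := 94 | P0:I, P1:M(94), P2:I | bus: BusRdX
[25] P2: store L7 := 83 | P0:I, P1:I, P2:M(83) | bus: none
[26] P0: load  L3 | P0:S(94), P1:S(94), P2:I | bus: BusRd,Flush
[27] P0: load  L2 | P0:S(93), P1:I, P2:S(93) | bus: BusRd,Flush
[28] P2: load  L0 | P0:I, P1:I, P2:M(4) | bus: none
[29] P2: store L5 := 62 | P0:I, P1:I, P2:M(62) | bus: BusRdX,Flush
[30] P2: store L3 := 7 | P0:I, P1:I, P2:M(7) | bus: BusRdX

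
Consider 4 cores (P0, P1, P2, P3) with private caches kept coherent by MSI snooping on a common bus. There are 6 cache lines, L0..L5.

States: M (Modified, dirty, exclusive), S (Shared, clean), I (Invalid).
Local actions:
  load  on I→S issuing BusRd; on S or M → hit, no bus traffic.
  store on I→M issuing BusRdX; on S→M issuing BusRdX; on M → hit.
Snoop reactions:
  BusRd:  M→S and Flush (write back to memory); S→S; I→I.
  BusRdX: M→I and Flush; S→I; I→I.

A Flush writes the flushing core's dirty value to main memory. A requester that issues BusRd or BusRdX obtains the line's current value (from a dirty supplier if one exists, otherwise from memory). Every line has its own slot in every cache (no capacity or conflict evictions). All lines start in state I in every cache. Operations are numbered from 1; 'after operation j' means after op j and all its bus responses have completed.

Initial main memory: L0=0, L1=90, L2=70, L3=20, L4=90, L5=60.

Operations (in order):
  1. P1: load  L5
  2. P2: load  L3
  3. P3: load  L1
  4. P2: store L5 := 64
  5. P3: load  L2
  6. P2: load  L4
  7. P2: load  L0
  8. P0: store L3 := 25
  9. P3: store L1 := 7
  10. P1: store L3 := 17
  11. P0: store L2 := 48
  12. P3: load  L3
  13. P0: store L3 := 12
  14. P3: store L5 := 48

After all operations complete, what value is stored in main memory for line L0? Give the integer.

1. P1: load  L5  bus=[BusRd]  L5: P0=I P1=S P2=I P3=I  mem[L5]=60
2. P2: load  L3  bus=[BusRd]  L3: P0=I P1=I P2=S P3=I  mem[L3]=20
3. P3: load  L1  bus=[BusRd]  L1: P0=I P1=I P2=I P3=S  mem[L1]=90
4. P2: store L5 := 64  bus=[BusRdX]  L5: P0=I P1=I P2=M P3=I  mem[L5]=60
5. P3: load  L2  bus=[BusRd]  L2: P0=I P1=I P2=I P3=S  mem[L2]=70
6. P2: load  L4  bus=[BusRd]  L4: P0=I P1=I P2=S P3=I  mem[L4]=90
7. P2: load  L0  bus=[BusRd]  L0: P0=I P1=I P2=S P3=I  mem[L0]=0
8. P0: store L3 := 25  bus=[BusRdX]  L3: P0=M P1=I P2=I P3=I  mem[L3]=20
9. P3: store L1 := 7  bus=[BusRdX]  L1: P0=I P1=I P2=I P3=M  mem[L1]=90
10. P1: store L3 := 17  bus=[BusRdX,Flush]  L3: P0=I P1=M P2=I P3=I  mem[L3]=25
11. P0: store L2 := 48  bus=[BusRdX]  L2: P0=M P1=I P2=I P3=I  mem[L2]=70
12. P3: load  L3  bus=[BusRd,Flush]  L3: P0=I P1=S P2=I P3=S  mem[L3]=17
13. P0: store L3 := 12  bus=[BusRdX]  L3: P0=M P1=I P2=I P3=I  mem[L3]=17
14. P3: store L5 := 48  bus=[BusRdX,Flush]  L5: P0=I P1=I P2=I P3=M  mem[L5]=64

memory[L0] = 0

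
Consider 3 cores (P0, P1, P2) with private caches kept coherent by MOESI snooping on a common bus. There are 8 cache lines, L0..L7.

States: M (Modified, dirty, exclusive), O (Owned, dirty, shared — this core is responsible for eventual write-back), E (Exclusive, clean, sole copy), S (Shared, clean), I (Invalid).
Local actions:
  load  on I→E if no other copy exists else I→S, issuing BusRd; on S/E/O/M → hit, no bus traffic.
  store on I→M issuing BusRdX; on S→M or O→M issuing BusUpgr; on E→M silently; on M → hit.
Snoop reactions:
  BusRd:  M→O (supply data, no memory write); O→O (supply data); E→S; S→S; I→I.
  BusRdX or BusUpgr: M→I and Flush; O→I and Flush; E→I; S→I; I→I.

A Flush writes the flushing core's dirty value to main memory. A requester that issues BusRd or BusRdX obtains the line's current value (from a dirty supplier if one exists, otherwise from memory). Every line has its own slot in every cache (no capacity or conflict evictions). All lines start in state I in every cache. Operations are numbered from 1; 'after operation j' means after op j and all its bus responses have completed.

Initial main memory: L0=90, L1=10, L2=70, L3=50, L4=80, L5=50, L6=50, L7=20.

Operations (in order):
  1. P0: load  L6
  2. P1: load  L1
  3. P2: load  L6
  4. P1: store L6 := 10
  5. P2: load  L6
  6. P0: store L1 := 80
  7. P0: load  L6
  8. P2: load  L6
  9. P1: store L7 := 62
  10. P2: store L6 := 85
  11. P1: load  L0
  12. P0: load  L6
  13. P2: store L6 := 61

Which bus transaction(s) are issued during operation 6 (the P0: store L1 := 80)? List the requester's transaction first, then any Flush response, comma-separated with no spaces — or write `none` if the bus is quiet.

1. P0: load  L6  bus=[BusRd]  L6: P0=E P1=I P2=I  mem[L6]=50
2. P1: load  L1  bus=[BusRd]  L1: P0=I P1=E P2=I  mem[L1]=10
3. P2: load  L6  bus=[BusRd]  L6: P0=S P1=I P2=S  mem[L6]=50
4. P1: store L6 := 10  bus=[BusRdX]  L6: P0=I P1=M P2=I  mem[L6]=50
5. P2: load  L6  bus=[BusRd]  L6: P0=I P1=O P2=S  mem[L6]=50
6. P0: store L1 := 80  bus=[BusRdX]  L1: P0=M P1=I P2=I  mem[L1]=10
7. P0: load  L6  bus=[BusRd]  L6: P0=S P1=O P2=S  mem[L6]=50
8. P2: load  L6  bus=[-]  L6: P0=S P1=O P2=S  mem[L6]=50
9. P1: store L7 := 62  bus=[BusRdX]  L7: P0=I P1=M P2=I  mem[L7]=20
10. P2: store L6 := 85  bus=[BusUpgr,Flush]  L6: P0=I P1=I P2=M  mem[L6]=10
11. P1: load  L0  bus=[BusRd]  L0: P0=I P1=E P2=I  mem[L0]=90
12. P0: load  L6  bus=[BusRd]  L6: P0=S P1=I P2=O  mem[L6]=10
13. P2: store L6 := 61  bus=[BusUpgr]  L6: P0=I P1=I P2=M  mem[L6]=10

bus = BusRdX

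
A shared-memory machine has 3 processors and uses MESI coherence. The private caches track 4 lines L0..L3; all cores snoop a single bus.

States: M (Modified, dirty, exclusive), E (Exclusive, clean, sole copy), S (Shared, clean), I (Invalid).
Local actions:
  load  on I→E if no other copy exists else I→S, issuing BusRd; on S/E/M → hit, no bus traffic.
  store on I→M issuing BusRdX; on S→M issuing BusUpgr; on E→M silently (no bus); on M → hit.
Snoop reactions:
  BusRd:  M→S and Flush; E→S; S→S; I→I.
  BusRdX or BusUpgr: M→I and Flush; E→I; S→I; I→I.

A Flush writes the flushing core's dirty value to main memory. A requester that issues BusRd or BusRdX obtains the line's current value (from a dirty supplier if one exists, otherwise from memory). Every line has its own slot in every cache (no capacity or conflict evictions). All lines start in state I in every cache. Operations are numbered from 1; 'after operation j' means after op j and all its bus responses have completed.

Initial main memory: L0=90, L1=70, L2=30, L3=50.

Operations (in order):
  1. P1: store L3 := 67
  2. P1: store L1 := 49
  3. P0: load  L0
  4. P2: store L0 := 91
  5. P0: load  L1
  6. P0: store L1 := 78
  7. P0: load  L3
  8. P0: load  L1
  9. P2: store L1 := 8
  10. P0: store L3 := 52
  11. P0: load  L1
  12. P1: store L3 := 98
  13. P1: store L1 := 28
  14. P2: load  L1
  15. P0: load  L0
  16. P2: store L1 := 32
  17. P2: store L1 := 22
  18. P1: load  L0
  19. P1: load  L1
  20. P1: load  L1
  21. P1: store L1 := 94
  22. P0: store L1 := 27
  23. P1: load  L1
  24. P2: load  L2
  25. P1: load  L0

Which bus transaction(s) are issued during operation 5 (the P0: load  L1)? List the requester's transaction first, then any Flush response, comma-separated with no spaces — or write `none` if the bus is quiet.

[1] P1: store L3 := 67 | P0:I, P1:M(67), P2:I | bus: BusRdX
[2] P1: store L1 := 49 | P0:I, P1:M(49), P2:I | bus: BusRdX
[3] P0: load  L0 | P0:E(90), P1:I, P2:I | bus: BusRd
[4] P2: store L0 := 91 | P0:I, P1:I, P2:M(91) | bus: BusRdX
[5] P0: load  L1 | P0:S(49), P1:S(49), P2:I | bus: BusRd,Flush
[6] P0: store L1 := 78 | P0:M(78), P1:I, P2:I | bus: BusUpgr
[7] P0: load  L3 | P0:S(67), P1:S(67), P2:I | bus: BusRd,Flush
[8] P0: load  L1 | P0:M(78), P1:I, P2:I | bus: none
[9] P2: store L1 := 8 | P0:I, P1:I, P2:M(8) | bus: BusRdX,Flush
[10] P0: store L3 := 52 | P0:M(52), P1:I, P2:I | bus: BusUpgr
[11] P0: load  L1 | P0:S(8), P1:I, P2:S(8) | bus: BusRd,Flush
[12] P1: store L3 := 98 | P0:I, P1:M(98), P2:I | bus: BusRdX,Flush
[13] P1: store L1 := 28 | P0:I, P1:M(28), P2:I | bus: BusRdX
[14] P2: load  L1 | P0:I, P1:S(28), P2:S(28) | bus: BusRd,Flush
[15] P0: load  L0 | P0:S(91), P1:I, P2:S(91) | bus: BusRd,Flush
[16] P2: store L1 := 32 | P0:I, P1:I, P2:M(32) | bus: BusUpgr
[17] P2: store L1 := 22 | P0:I, P1:I, P2:M(22) | bus: none
[18] P1: load  L0 | P0:S(91), P1:S(91), P2:S(91) | bus: BusRd
[19] P1: load  L1 | P0:I, P1:S(22), P2:S(22) | bus: BusRd,Flush
[20] P1: load  L1 | P0:I, P1:S(22), P2:S(22) | bus: none
[21] P1: store L1 := 94 | P0:I, P1:M(94), P2:I | bus: BusUpgr
[22] P0: store L1 := 27 | P0:M(27), P1:I, P2:I | bus: BusRdX,Flush
[23] P1: load  L1 | P0:S(27), P1:S(27), P2:I | bus: BusRd,Flush
[24] P2: load  L2 | P0:I, P1:I, P2:E(30) | bus: BusRd
[25] P1: load  L0 | P0:S(91), P1:S(91), P2:S(91) | bus: none

bus = BusRd,Flush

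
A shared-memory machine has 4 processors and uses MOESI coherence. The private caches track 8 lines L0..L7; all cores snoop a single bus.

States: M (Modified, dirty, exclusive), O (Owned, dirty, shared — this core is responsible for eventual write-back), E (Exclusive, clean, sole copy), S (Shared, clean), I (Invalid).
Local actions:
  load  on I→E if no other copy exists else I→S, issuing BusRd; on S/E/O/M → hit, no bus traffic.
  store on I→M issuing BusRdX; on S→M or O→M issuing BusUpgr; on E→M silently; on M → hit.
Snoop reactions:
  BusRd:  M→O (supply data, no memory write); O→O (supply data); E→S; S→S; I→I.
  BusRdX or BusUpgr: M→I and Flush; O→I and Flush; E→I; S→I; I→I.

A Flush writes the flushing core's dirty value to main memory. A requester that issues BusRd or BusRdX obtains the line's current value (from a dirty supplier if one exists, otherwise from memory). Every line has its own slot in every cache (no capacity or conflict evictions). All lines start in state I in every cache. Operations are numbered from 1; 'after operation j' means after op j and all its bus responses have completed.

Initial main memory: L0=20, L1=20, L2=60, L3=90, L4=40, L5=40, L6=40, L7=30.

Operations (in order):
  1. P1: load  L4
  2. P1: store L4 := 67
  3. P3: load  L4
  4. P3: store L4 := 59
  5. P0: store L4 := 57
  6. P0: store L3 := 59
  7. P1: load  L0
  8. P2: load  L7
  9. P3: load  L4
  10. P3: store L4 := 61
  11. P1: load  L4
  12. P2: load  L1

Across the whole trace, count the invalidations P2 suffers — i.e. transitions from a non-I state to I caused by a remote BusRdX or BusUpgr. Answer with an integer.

invalidations = 0

  op1 P1: load  L4 → I/E/I/I on L4; bus BusRd; mem=40
  op2 P1: store L4 := 67 → I/M/I/I on L4; bus (none); mem=40
  op3 P3: load  L4 → I/O/I/S on L4; bus BusRd; mem=40
  op4 P3: store L4 := 59 → I/I/I/M on L4; bus BusUpgr Flush; mem=67
  op5 P0: store L4 := 57 → M/I/I/I on L4; bus BusRdX Flush; mem=59
  op6 P0: store L3 := 59 → M/I/I/I on L3; bus BusRdX; mem=90
  op7 P1: load  L0 → I/E/I/I on L0; bus BusRd; mem=20
  op8 P2: load  L7 → I/I/E/I on L7; bus BusRd; mem=30
  op9 P3: load  L4 → O/I/I/S on L4; bus BusRd; mem=59
  op10 P3: store L4 := 61 → I/I/I/M on L4; bus BusUpgr Flush; mem=57
  op11 P1: load  L4 → I/S/I/O on L4; bus BusRd; mem=57
  op12 P2: load  L1 → I/I/E/I on L1; bus BusRd; mem=20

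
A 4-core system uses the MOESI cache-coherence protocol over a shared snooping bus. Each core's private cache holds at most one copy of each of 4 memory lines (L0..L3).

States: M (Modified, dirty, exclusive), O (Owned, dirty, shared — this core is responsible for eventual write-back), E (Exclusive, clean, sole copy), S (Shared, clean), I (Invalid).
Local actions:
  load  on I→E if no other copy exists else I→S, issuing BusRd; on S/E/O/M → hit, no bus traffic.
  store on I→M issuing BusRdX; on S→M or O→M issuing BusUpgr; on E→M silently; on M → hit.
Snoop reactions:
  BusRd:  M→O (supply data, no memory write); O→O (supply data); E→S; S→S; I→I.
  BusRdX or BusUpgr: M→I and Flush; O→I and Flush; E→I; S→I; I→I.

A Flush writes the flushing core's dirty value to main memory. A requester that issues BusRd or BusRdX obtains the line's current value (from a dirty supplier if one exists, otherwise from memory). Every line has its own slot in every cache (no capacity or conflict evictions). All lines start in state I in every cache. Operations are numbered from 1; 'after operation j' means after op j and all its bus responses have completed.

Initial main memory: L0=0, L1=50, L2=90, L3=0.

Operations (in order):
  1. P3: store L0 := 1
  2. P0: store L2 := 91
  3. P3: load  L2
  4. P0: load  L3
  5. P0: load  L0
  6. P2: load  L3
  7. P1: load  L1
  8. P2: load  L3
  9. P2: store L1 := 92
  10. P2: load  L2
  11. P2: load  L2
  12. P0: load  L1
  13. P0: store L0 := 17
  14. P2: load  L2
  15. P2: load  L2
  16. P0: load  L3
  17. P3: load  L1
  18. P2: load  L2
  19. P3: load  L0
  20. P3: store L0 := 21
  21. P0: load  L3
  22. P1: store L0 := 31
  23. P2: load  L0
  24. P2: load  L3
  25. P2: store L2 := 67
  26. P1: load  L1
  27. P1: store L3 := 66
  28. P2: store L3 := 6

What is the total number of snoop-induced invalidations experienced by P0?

invalidations = 3

1. P3: store L0 := 1  bus=[BusRdX]  L0: P0=I P1=I P2=I P3=M  mem[L0]=0
2. P0: store L2 := 91  bus=[BusRdX]  L2: P0=M P1=I P2=I P3=I  mem[L2]=90
3. P3: load  L2  bus=[BusRd]  L2: P0=O P1=I P2=I P3=S  mem[L2]=90
4. P0: load  L3  bus=[BusRd]  L3: P0=E P1=I P2=I P3=I  mem[L3]=0
5. P0: load  L0  bus=[BusRd]  L0: P0=S P1=I P2=I P3=O  mem[L0]=0
6. P2: load  L3  bus=[BusRd]  L3: P0=S P1=I P2=S P3=I  mem[L3]=0
7. P1: load  L1  bus=[BusRd]  L1: P0=I P1=E P2=I P3=I  mem[L1]=50
8. P2: load  L3  bus=[-]  L3: P0=S P1=I P2=S P3=I  mem[L3]=0
9. P2: store L1 := 92  bus=[BusRdX]  L1: P0=I P1=I P2=M P3=I  mem[L1]=50
10. P2: load  L2  bus=[BusRd]  L2: P0=O P1=I P2=S P3=S  mem[L2]=90
11. P2: load  L2  bus=[-]  L2: P0=O P1=I P2=S P3=S  mem[L2]=90
12. P0: load  L1  bus=[BusRd]  L1: P0=S P1=I P2=O P3=I  mem[L1]=50
13. P0: store L0 := 17  bus=[BusUpgr,Flush]  L0: P0=M P1=I P2=I P3=I  mem[L0]=1
14. P2: load  L2  bus=[-]  L2: P0=O P1=I P2=S P3=S  mem[L2]=90
15. P2: load  L2  bus=[-]  L2: P0=O P1=I P2=S P3=S  mem[L2]=90
16. P0: load  L3  bus=[-]  L3: P0=S P1=I P2=S P3=I  mem[L3]=0
17. P3: load  L1  bus=[BusRd]  L1: P0=S P1=I P2=O P3=S  mem[L1]=50
18. P2: load  L2  bus=[-]  L2: P0=O P1=I P2=S P3=S  mem[L2]=90
19. P3: load  L0  bus=[BusRd]  L0: P0=O P1=I P2=I P3=S  mem[L0]=1
20. P3: store L0 := 21  bus=[BusUpgr,Flush]  L0: P0=I P1=I P2=I P3=M  mem[L0]=17
21. P0: load  L3  bus=[-]  L3: P0=S P1=I P2=S P3=I  mem[L3]=0
22. P1: store L0 := 31  bus=[BusRdX,Flush]  L0: P0=I P1=M P2=I P3=I  mem[L0]=21
23. P2: load  L0  bus=[BusRd]  L0: P0=I P1=O P2=S P3=I  mem[L0]=21
24. P2: load  L3  bus=[-]  L3: P0=S P1=I P2=S P3=I  mem[L3]=0
25. P2: store L2 := 67  bus=[BusUpgr,Flush]  L2: P0=I P1=I P2=M P3=I  mem[L2]=91
26. P1: load  L1  bus=[BusRd]  L1: P0=S P1=S P2=O P3=S  mem[L1]=50
27. P1: store L3 := 66  bus=[BusRdX]  L3: P0=I P1=M P2=I P3=I  mem[L3]=0
28. P2: store L3 := 6  bus=[BusRdX,Flush]  L3: P0=I P1=I P2=M P3=I  mem[L3]=66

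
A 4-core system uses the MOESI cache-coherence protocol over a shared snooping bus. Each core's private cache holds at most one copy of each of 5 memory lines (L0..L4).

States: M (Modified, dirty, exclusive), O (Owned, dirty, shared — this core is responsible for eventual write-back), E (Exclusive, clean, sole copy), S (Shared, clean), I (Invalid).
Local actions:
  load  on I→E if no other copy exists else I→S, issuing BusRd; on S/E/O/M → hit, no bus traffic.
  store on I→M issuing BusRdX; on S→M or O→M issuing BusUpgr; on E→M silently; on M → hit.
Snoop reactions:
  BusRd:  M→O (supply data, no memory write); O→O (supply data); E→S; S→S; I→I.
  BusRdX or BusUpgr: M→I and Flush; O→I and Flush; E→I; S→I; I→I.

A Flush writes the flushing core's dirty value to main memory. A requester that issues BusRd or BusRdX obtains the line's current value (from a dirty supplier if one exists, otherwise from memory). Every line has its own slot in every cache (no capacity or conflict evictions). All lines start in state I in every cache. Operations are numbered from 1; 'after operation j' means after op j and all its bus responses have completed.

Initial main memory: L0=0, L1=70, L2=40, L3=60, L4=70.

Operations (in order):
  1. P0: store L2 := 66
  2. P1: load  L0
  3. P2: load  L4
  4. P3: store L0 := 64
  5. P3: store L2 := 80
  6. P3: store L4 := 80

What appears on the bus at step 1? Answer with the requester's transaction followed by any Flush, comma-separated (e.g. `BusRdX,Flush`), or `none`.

bus = BusRdX

1. P0: store L2 := 66  bus=[BusRdX]  L2: P0=M P1=I P2=I P3=I  mem[L2]=40
2. P1: load  L0  bus=[BusRd]  L0: P0=I P1=E P2=I P3=I  mem[L0]=0
3. P2: load  L4  bus=[BusRd]  L4: P0=I P1=I P2=E P3=I  mem[L4]=70
4. P3: store L0 := 64  bus=[BusRdX]  L0: P0=I P1=I P2=I P3=M  mem[L0]=0
5. P3: store L2 := 80  bus=[BusRdX,Flush]  L2: P0=I P1=I P2=I P3=M  mem[L2]=66
6. P3: store L4 := 80  bus=[BusRdX]  L4: P0=I P1=I P2=I P3=M  mem[L4]=70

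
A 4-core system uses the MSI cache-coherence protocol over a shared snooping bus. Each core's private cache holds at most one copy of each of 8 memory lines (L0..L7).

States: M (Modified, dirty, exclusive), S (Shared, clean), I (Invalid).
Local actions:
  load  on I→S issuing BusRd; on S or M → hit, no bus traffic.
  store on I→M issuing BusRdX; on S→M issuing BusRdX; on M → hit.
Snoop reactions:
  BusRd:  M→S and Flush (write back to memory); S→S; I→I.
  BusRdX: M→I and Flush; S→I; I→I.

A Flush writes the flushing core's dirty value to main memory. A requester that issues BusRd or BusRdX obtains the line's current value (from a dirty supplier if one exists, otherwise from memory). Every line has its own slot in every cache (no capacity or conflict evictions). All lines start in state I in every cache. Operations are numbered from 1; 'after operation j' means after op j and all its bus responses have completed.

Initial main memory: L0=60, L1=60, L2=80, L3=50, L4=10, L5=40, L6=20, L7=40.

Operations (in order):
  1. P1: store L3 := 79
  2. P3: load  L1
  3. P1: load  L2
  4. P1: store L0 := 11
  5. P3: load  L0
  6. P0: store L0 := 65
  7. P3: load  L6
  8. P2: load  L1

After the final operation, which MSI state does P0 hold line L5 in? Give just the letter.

state = I

[1] P1: store L3 := 79 | P0:I, P1:M(79), P2:I, P3:I | bus: BusRdX
[2] P3: load  L1 | P0:I, P1:I, P2:I, P3:S(60) | bus: BusRd
[3] P1: load  L2 | P0:I, P1:S(80), P2:I, P3:I | bus: BusRd
[4] P1: store L0 := 11 | P0:I, P1:M(11), P2:I, P3:I | bus: BusRdX
[5] P3: load  L0 | P0:I, P1:S(11), P2:I, P3:S(11) | bus: BusRd,Flush
[6] P0: store L0 := 65 | P0:M(65), P1:I, P2:I, P3:I | bus: BusRdX
[7] P3: load  L6 | P0:I, P1:I, P2:I, P3:S(20) | bus: BusRd
[8] P2: load  L1 | P0:I, P1:I, P2:S(60), P3:S(60) | bus: BusRd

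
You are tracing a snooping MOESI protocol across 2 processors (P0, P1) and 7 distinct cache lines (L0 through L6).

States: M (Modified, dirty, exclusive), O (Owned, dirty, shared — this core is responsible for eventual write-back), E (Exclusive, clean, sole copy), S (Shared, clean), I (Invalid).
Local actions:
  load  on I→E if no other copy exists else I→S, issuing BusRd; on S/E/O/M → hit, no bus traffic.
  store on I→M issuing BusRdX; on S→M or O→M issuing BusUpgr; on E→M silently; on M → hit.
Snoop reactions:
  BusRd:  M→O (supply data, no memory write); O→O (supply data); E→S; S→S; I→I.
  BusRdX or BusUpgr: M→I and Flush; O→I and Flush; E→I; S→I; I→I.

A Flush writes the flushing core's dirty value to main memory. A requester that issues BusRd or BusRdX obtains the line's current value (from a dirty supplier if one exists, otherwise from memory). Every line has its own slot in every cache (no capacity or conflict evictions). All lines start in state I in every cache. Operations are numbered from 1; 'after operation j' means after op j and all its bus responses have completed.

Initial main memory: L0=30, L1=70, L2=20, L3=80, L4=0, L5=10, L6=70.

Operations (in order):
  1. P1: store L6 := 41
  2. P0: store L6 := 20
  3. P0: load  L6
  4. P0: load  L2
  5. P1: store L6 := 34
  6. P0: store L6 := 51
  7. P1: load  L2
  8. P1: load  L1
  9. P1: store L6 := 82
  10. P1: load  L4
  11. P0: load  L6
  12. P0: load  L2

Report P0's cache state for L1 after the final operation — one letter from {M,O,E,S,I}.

[1] P1: store L6 := 41 | P0:I, P1:M(41) | bus: BusRdX
[2] P0: store L6 := 20 | P0:M(20), P1:I | bus: BusRdX,Flush
[3] P0: load  L6 | P0:M(20), P1:I | bus: none
[4] P0: load  L2 | P0:E(20), P1:I | bus: BusRd
[5] P1: store L6 := 34 | P0:I, P1:M(34) | bus: BusRdX,Flush
[6] P0: store L6 := 51 | P0:M(51), P1:I | bus: BusRdX,Flush
[7] P1: load  L2 | P0:S(20), P1:S(20) | bus: BusRd
[8] P1: load  L1 | P0:I, P1:E(70) | bus: BusRd
[9] P1: store L6 := 82 | P0:I, P1:M(82) | bus: BusRdX,Flush
[10] P1: load  L4 | P0:I, P1:E(0) | bus: BusRd
[11] P0: load  L6 | P0:S(82), P1:O(82) | bus: BusRd
[12] P0: load  L2 | P0:S(20), P1:S(20) | bus: none

state = I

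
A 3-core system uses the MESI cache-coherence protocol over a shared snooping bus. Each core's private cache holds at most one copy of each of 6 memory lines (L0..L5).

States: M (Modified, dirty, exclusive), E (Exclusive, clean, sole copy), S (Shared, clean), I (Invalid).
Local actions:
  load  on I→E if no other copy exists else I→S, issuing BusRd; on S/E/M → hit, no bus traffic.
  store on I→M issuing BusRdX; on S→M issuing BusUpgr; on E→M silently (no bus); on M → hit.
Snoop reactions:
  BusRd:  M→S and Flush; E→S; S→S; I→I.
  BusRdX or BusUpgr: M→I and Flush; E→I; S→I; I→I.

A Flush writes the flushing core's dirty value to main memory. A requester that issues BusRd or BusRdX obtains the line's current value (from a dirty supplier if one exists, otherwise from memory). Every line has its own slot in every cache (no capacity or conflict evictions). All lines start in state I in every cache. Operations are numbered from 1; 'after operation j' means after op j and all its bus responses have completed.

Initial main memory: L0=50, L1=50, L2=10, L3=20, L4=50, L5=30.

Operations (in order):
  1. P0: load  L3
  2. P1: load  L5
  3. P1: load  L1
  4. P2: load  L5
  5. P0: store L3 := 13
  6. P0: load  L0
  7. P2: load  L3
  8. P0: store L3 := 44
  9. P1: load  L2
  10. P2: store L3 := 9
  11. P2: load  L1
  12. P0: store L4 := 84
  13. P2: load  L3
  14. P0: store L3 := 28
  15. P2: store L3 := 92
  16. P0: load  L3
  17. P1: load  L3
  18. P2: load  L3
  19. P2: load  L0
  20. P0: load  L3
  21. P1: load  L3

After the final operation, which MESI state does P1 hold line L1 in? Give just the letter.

state = S

step 1: P0: load  L3  ⟶  EII  (L3)  txn=BusRd  M[L3]=20
step 2: P1: load  L5  ⟶  IEI  (L5)  txn=BusRd  M[L5]=30
step 3: P1: load  L1  ⟶  IEI  (L1)  txn=BusRd  M[L1]=50
step 4: P2: load  L5  ⟶  ISS  (L5)  txn=BusRd  M[L5]=30
step 5: P0: store L3 := 13  ⟶  MII  (L3)  txn=∅  M[L3]=20
step 6: P0: load  L0  ⟶  EII  (L0)  txn=BusRd  M[L0]=50
step 7: P2: load  L3  ⟶  SIS  (L3)  txn=BusRd+Flush  M[L3]=13
step 8: P0: store L3 := 44  ⟶  MII  (L3)  txn=BusUpgr  M[L3]=13
step 9: P1: load  L2  ⟶  IEI  (L2)  txn=BusRd  M[L2]=10
step 10: P2: store L3 := 9  ⟶  IIM  (L3)  txn=BusRdX+Flush  M[L3]=44
step 11: P2: load  L1  ⟶  ISS  (L1)  txn=BusRd  M[L1]=50
step 12: P0: store L4 := 84  ⟶  MII  (L4)  txn=BusRdX  M[L4]=50
step 13: P2: load  L3  ⟶  IIM  (L3)  txn=∅  M[L3]=44
step 14: P0: store L3 := 28  ⟶  MII  (L3)  txn=BusRdX+Flush  M[L3]=9
step 15: P2: store L3 := 92  ⟶  IIM  (L3)  txn=BusRdX+Flush  M[L3]=28
step 16: P0: load  L3  ⟶  SIS  (L3)  txn=BusRd+Flush  M[L3]=92
step 17: P1: load  L3  ⟶  SSS  (L3)  txn=BusRd  M[L3]=92
step 18: P2: load  L3  ⟶  SSS  (L3)  txn=∅  M[L3]=92
step 19: P2: load  L0  ⟶  SIS  (L0)  txn=BusRd  M[L0]=50
step 20: P0: load  L3  ⟶  SSS  (L3)  txn=∅  M[L3]=92
step 21: P1: load  L3  ⟶  SSS  (L3)  txn=∅  M[L3]=92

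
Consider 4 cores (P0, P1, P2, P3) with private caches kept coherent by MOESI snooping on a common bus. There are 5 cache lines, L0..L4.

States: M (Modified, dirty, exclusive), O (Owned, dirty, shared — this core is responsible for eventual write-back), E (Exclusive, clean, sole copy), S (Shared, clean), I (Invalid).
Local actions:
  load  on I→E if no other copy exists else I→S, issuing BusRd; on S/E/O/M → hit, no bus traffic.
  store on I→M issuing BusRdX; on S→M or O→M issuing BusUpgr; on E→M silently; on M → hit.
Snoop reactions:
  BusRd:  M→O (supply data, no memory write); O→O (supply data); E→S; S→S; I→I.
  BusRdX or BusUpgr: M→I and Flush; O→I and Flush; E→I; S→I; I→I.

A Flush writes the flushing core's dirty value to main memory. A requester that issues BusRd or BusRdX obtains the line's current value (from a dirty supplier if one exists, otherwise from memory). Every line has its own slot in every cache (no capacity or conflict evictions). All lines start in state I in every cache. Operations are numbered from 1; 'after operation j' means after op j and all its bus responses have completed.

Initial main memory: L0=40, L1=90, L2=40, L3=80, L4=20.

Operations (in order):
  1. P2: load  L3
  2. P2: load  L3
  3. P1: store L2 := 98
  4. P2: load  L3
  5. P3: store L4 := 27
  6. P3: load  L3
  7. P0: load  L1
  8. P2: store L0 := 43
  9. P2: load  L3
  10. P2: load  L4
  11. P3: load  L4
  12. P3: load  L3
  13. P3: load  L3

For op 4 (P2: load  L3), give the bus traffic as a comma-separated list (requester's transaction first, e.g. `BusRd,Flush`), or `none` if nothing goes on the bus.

bus = none

step 1: P2: load  L3  ⟶  IIEI  (L3)  txn=BusRd  M[L3]=80
step 2: P2: load  L3  ⟶  IIEI  (L3)  txn=∅  M[L3]=80
step 3: P1: store L2 := 98  ⟶  IMII  (L2)  txn=BusRdX  M[L2]=40
step 4: P2: load  L3  ⟶  IIEI  (L3)  txn=∅  M[L3]=80
step 5: P3: store L4 := 27  ⟶  IIIM  (L4)  txn=BusRdX  M[L4]=20
step 6: P3: load  L3  ⟶  IISS  (L3)  txn=BusRd  M[L3]=80
step 7: P0: load  L1  ⟶  EIII  (L1)  txn=BusRd  M[L1]=90
step 8: P2: store L0 := 43  ⟶  IIMI  (L0)  txn=BusRdX  M[L0]=40
step 9: P2: load  L3  ⟶  IISS  (L3)  txn=∅  M[L3]=80
step 10: P2: load  L4  ⟶  IISO  (L4)  txn=BusRd  M[L4]=20
step 11: P3: load  L4  ⟶  IISO  (L4)  txn=∅  M[L4]=20
step 12: P3: load  L3  ⟶  IISS  (L3)  txn=∅  M[L3]=80
step 13: P3: load  L3  ⟶  IISS  (L3)  txn=∅  M[L3]=80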